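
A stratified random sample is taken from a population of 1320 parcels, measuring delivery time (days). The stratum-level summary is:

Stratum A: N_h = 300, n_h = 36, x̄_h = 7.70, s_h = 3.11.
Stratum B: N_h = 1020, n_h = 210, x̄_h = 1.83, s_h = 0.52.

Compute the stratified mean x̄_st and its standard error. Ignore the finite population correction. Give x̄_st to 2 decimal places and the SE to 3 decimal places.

x̄_st = Σ W_h x̄_h = (300·7.70 + 1020·1.83)/1320 = 3.16409
V̂(x̄_st) = Σ W_h² s_h²/n_h, with W_h = N_h/N and N = 1320:
  stratum A: (300/1320)²·3.11²/36 = 0.0138776
  stratum B: (1020/1320)²·0.52²/210 = 0.000768847
V̂(x̄_st) = 0.0146464
SE(x̄_st) = √0.0146464 = 0.121022

x̄_st ≈ 3.16, SE ≈ 0.121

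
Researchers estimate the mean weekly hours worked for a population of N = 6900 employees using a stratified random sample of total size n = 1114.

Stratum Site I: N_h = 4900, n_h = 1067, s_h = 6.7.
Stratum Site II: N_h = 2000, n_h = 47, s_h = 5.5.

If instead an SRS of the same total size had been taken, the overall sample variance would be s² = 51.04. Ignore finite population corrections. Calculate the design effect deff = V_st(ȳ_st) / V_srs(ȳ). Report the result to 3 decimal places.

V̂(ȳ_st) = Σ W_h² s_h²/n_h, with W_h = N_h/N and N = 6900:
  stratum Site I: (4900/6900)²·6.7²/1067 = 0.0212168
  stratum Site II: (2000/6900)²·5.5²/47 = 0.0540741
V_st = 0.0752909
V_srs = s²/n = 51.04/1114 = 0.0458169
deff = V_st / V_srs = 0.0752909/0.0458169 = 1.6433

deff ≈ 1.643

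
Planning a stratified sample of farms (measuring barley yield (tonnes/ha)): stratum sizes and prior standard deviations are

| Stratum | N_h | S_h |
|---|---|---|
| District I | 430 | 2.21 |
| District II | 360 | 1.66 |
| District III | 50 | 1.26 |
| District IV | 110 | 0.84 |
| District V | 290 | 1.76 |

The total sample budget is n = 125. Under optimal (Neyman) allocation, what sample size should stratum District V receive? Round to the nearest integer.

Neyman allocation: n_h = n · N_h S_h / Σ N_i S_i, with n = 125.
  stratum District I: N_h·S_h = 430·2.21 = 950.30
  stratum District II: N_h·S_h = 360·1.66 = 597.60
  stratum District III: N_h·S_h = 50·1.26 = 63.00
  stratum District IV: N_h·S_h = 110·0.84 = 92.40
  stratum District V: N_h·S_h = 290·1.76 = 510.40
Σ N_h S_h = 2213.70
n for stratum District V = 125·510.40/2213.70 = 28.821 → 29

29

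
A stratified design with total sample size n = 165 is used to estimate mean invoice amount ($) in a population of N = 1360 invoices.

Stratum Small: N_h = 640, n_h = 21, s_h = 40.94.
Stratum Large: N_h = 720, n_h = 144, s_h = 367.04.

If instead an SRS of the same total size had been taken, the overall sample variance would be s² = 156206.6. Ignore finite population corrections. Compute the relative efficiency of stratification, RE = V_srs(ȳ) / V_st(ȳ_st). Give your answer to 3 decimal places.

V̂(ȳ_st) = Σ W_h² s_h²/n_h, with W_h = N_h/N and N = 1360:
  stratum Small: (640/1360)²·40.94²/21 = 17.675
  stratum Large: (720/1360)²·367.04²/144 = 262.211
V_st = 279.886
V_srs = s²/n = 156206.6/165 = 946.707
Relative efficiency = V_srs / V_st = 946.707/279.886 = 3.3825

RE ≈ 3.382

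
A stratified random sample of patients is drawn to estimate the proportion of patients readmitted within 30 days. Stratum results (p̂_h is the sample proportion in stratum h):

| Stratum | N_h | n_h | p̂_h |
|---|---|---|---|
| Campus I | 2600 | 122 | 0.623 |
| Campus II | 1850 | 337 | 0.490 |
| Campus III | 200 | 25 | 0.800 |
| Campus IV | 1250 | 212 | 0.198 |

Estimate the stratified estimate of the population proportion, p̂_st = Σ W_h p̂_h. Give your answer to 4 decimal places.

p̂_st ≈ 0.4973

N = 5900; stratum weights W_h = N_h/N.
p̂_st = Σ W_h p̂_h = (2600·0.623 + 1850·0.490 + 200·0.800 + 1250·0.198)/5900 = 0.49725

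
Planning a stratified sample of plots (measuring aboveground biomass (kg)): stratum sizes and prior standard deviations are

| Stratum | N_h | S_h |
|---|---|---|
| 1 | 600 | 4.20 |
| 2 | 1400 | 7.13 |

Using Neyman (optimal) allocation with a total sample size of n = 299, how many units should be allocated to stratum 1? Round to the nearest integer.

Neyman allocation: n_h = n · N_h S_h / Σ N_i S_i, with n = 299.
  stratum 1: N_h·S_h = 600·4.20 = 2520.00
  stratum 2: N_h·S_h = 1400·7.13 = 9982.00
Σ N_h S_h = 12502.00
n for stratum 1 = 299·2520.00/12502.00 = 60.269 → 60

60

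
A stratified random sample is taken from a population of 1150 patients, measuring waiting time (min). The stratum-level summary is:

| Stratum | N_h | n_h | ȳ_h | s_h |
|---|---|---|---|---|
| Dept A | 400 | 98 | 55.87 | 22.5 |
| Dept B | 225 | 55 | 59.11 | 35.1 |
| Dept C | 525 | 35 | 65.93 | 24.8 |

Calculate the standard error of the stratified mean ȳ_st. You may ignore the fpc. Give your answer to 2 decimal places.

V̂(ȳ_st) = Σ W_h² s_h²/n_h, with W_h = N_h/N and N = 1150:
  stratum Dept A: (400/1150)²·22.5²/98 = 0.624976
  stratum Dept B: (225/1150)²·35.1²/55 = 0.857474
  stratum Dept C: (525/1150)²·24.8²/35 = 3.66234
V̂(ȳ_st) = 5.14479
SE(ȳ_st) = √5.14479 = 2.26821

SE(ȳ_st) ≈ 2.27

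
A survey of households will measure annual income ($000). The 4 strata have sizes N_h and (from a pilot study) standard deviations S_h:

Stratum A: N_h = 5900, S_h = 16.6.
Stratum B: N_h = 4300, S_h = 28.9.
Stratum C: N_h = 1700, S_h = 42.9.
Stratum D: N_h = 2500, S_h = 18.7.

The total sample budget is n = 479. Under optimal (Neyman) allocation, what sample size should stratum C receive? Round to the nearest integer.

102

Neyman allocation: n_h = n · N_h S_h / Σ N_i S_i, with n = 479.
  stratum A: N_h·S_h = 5900·16.6 = 97940.00
  stratum B: N_h·S_h = 4300·28.9 = 124270.00
  stratum C: N_h·S_h = 1700·42.9 = 72930.00
  stratum D: N_h·S_h = 2500·18.7 = 46750.00
Σ N_h S_h = 341890.00
n for stratum C = 479·72930.00/341890.00 = 102.178 → 102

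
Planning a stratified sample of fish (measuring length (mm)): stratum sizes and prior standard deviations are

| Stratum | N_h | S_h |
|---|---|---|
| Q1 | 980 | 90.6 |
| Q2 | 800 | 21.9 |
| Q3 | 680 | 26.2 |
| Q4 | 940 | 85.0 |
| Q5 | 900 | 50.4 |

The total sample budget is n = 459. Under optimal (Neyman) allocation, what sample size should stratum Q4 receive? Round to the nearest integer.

Neyman allocation: n_h = n · N_h S_h / Σ N_i S_i, with n = 459.
  stratum Q1: N_h·S_h = 980·90.6 = 88788.00
  stratum Q2: N_h·S_h = 800·21.9 = 17520.00
  stratum Q3: N_h·S_h = 680·26.2 = 17816.00
  stratum Q4: N_h·S_h = 940·85.0 = 79900.00
  stratum Q5: N_h·S_h = 900·50.4 = 45360.00
Σ N_h S_h = 249384.00
n for stratum Q4 = 459·79900.00/249384.00 = 147.059 → 147

147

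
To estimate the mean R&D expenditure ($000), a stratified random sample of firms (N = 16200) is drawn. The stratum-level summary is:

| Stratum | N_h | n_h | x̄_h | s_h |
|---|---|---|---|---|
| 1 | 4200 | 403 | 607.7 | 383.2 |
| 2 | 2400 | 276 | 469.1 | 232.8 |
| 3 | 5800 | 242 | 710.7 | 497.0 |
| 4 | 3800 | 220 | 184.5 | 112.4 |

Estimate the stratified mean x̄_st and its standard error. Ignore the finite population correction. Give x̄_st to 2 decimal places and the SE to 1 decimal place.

x̄_st ≈ 524.77, SE ≈ 12.8

x̄_st = Σ W_h x̄_h = (4200·607.7 + 2400·469.1 + 5800·710.7 + 3800·184.5)/16200 = 524.77407
V̂(x̄_st) = Σ W_h² s_h²/n_h, with W_h = N_h/N and N = 16200:
  stratum 1: (4200/16200)²·383.2²/403 = 24.4915
  stratum 2: (2400/16200)²·232.8²/276 = 4.30972
  stratum 3: (5800/16200)²·497.0²/242 = 130.835
  stratum 4: (3800/16200)²·112.4²/220 = 3.15971
V̂(x̄_st) = 162.796
SE(x̄_st) = √162.796 = 12.7591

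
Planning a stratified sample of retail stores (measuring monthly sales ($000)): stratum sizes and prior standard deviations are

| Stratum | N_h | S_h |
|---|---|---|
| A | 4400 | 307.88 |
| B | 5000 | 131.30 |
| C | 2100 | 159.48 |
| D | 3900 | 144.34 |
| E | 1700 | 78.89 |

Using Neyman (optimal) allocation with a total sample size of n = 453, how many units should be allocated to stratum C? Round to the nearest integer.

Neyman allocation: n_h = n · N_h S_h / Σ N_i S_i, with n = 453.
  stratum A: N_h·S_h = 4400·307.88 = 1354672.00
  stratum B: N_h·S_h = 5000·131.30 = 656500.00
  stratum C: N_h·S_h = 2100·159.48 = 334908.00
  stratum D: N_h·S_h = 3900·144.34 = 562926.00
  stratum E: N_h·S_h = 1700·78.89 = 134113.00
Σ N_h S_h = 3043119.00
n for stratum C = 453·334908.00/3043119.00 = 49.855 → 50

50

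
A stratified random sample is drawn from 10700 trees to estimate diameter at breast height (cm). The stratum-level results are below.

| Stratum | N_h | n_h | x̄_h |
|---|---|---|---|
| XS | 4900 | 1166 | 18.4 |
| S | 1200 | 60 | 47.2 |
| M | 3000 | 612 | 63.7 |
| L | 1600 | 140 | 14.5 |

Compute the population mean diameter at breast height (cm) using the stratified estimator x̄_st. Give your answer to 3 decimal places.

N = Σ N_h = 10700. Stratum weights W_h = N_h/N.
x̄_st = (4900·18.4 + 1200·47.2 + 3000·63.7 + 1600·14.5) / 10700 = 33.74766

x̄_st ≈ 33.748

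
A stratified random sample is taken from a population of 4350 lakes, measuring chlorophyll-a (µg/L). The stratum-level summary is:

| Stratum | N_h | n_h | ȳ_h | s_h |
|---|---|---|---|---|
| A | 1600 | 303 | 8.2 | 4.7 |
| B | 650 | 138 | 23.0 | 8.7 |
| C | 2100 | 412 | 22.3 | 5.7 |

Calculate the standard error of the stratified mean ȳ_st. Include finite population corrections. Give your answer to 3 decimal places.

SE(ȳ_st) ≈ 0.180

V̂(ȳ_st) = Σ W_h² (1 − n_h/N_h) s_h²/n_h, with W_h = N_h/N and N = 4350:
  stratum A: (1600/4350)²·(1 − 303/1600)·4.7²/303 = 0.0079953
  stratum B: (650/4350)²·(1 − 138/650)·8.7²/138 = 0.00964638
  stratum C: (2100/4350)²·(1 − 412/2100)·5.7²/412 = 0.0147729
V̂(ȳ_st) = 0.0324146
SE(ȳ_st) = √0.0324146 = 0.18004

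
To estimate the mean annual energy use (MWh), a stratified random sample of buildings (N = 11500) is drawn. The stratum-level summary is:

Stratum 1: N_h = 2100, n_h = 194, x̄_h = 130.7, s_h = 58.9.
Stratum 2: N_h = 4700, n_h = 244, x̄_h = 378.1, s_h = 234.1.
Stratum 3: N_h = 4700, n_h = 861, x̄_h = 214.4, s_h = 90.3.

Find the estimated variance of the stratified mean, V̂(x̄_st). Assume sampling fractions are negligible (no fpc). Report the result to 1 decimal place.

V̂(x̄_st) ≈ 39.7

V̂(x̄_st) = Σ W_h² s_h²/n_h, with W_h = N_h/N and N = 11500:
  stratum 1: (2100/11500)²·58.9²/194 = 0.59631
  stratum 2: (4700/11500)²·234.1²/244 = 37.5157
  stratum 3: (4700/11500)²·90.3²/861 = 1.58188
V̂(x̄_st) = 39.6939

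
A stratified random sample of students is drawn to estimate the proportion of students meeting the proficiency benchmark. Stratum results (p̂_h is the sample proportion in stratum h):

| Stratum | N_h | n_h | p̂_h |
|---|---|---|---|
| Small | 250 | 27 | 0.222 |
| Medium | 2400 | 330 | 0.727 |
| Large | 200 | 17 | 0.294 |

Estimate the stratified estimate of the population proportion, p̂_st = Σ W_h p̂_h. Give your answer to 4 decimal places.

N = 2850; stratum weights W_h = N_h/N.
p̂_st = Σ W_h p̂_h = (250·0.222 + 2400·0.727 + 200·0.294)/2850 = 0.65232

p̂_st ≈ 0.6523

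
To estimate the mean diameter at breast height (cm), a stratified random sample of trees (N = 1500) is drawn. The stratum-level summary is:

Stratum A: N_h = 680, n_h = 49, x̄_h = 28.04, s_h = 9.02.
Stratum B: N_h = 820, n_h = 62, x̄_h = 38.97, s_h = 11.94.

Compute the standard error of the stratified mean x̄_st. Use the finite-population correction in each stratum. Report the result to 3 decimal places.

V̂(x̄_st) = Σ W_h² (1 − n_h/N_h) s_h²/n_h, with W_h = N_h/N and N = 1500:
  stratum A: (680/1500)²·(1 − 49/680)·9.02²/49 = 0.316645
  stratum B: (820/1500)²·(1 − 62/820)·11.94²/62 = 0.63521
V̂(x̄_st) = 0.951855
SE(x̄_st) = √0.951855 = 0.975631

SE(x̄_st) ≈ 0.976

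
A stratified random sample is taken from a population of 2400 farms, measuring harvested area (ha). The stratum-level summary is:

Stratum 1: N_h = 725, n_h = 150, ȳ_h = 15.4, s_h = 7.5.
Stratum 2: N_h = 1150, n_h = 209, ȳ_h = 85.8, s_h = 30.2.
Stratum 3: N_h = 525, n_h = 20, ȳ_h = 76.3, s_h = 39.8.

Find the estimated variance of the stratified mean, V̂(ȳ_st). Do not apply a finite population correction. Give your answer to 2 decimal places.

V̂(ȳ_st) = Σ W_h² s_h²/n_h, with W_h = N_h/N and N = 2400:
  stratum 1: (725/2400)²·7.5²/150 = 0.0342204
  stratum 2: (1150/2400)²·30.2²/209 = 1.00194
  stratum 3: (525/2400)²·39.8²/20 = 3.78994
V̂(ȳ_st) = 4.8261

V̂(ȳ_st) ≈ 4.83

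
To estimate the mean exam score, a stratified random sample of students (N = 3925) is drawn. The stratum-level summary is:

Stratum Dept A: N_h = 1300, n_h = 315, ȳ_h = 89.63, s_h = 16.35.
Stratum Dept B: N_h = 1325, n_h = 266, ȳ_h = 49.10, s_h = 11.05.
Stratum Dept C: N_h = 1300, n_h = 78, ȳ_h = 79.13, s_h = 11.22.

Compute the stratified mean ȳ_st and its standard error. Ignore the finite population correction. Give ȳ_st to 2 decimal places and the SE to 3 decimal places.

ȳ_st = Σ W_h ȳ_h = (1300·89.63 + 1325·49.10 + 1300·79.13)/3925 = 72.47019
V̂(ȳ_st) = Σ W_h² s_h²/n_h, with W_h = N_h/N and N = 3925:
  stratum Dept A: (1300/3925)²·16.35²/315 = 0.0930963
  stratum Dept B: (1325/3925)²·11.05²/266 = 0.0523113
  stratum Dept C: (1300/3925)²·11.22²/78 = 0.177051
V̂(ȳ_st) = 0.322459
SE(ȳ_st) = √0.322459 = 0.567854

ȳ_st ≈ 72.47, SE ≈ 0.568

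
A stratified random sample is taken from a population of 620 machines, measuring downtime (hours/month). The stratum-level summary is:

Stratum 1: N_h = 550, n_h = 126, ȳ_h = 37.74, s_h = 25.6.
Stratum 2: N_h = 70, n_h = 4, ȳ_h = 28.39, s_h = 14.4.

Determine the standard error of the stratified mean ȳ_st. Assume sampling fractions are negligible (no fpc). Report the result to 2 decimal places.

SE(ȳ_st) ≈ 2.18

V̂(ȳ_st) = Σ W_h² s_h²/n_h, with W_h = N_h/N and N = 620:
  stratum 1: (550/620)²·25.6²/126 = 4.09309
  stratum 2: (70/620)²·14.4²/4 = 0.660812
V̂(ȳ_st) = 4.7539
SE(ȳ_st) = √4.7539 = 2.18034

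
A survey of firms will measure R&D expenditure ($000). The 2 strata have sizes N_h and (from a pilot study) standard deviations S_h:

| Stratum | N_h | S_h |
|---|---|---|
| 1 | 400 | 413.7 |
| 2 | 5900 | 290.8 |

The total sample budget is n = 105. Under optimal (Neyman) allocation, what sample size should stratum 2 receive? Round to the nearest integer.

Neyman allocation: n_h = n · N_h S_h / Σ N_i S_i, with n = 105.
  stratum 1: N_h·S_h = 400·413.7 = 165480.00
  stratum 2: N_h·S_h = 5900·290.8 = 1715720.00
Σ N_h S_h = 1881200.00
n for stratum 2 = 105·1715720.00/1881200.00 = 95.764 → 96

96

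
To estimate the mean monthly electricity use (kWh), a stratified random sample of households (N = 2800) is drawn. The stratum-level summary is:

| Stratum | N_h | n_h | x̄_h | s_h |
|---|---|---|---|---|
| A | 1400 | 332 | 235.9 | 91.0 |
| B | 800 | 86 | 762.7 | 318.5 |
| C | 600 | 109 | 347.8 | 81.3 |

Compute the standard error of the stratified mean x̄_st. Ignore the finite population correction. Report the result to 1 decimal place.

V̂(x̄_st) = Σ W_h² s_h²/n_h, with W_h = N_h/N and N = 2800:
  stratum A: (1400/2800)²·91.0²/332 = 6.23569
  stratum B: (800/2800)²·318.5²/86 = 96.2907
  stratum C: (600/2800)²·81.3²/109 = 2.78446
V̂(x̄_st) = 105.311
SE(x̄_st) = √105.311 = 10.2621

SE(x̄_st) ≈ 10.3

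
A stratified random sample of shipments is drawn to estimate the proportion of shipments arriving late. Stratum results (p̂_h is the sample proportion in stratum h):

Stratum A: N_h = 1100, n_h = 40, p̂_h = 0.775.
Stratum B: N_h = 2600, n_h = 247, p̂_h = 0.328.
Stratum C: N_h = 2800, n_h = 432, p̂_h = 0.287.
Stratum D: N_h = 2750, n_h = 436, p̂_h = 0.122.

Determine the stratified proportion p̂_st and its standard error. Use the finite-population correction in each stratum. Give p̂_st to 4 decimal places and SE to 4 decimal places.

p̂_st ≈ 0.3075, SE ≈ 0.0134

N = 9250; stratum weights W_h = N_h/N.
p̂_st = Σ W_h p̂_h = (1100·0.775 + 2600·0.328 + 2800·0.287 + 2750·0.122)/9250 = 0.30750
V̂(p̂_st) = Σ W_h² (1 − n_h/N_h) p̂_h(1−p̂_h)/(n_h−1):
  stratum A: (1100/9250)²·(1 − 40/1100)·0.775·0.225/39 = 6.09305e-05
  stratum B: (2600/9250)²·(1 − 247/2600)·0.328·0.672/246 = 6.40649e-05
  stratum C: (2800/9250)²·(1 − 432/2800)·0.287·0.713/431 = 3.67917e-05
  stratum D: (2750/9250)²·(1 − 436/2750)·0.122·0.878/435 = 1.83138e-05
V̂(p̂_st) = 0.000180101; SE = √V̂ = 0.0134202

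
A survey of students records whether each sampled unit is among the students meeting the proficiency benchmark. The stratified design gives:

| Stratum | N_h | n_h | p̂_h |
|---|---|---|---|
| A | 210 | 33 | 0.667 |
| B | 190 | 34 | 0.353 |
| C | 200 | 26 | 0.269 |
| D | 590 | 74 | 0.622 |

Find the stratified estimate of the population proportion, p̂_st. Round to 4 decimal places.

p̂_st ≈ 0.5277

N = 1190; stratum weights W_h = N_h/N.
p̂_st = Σ W_h p̂_h = (210·0.667 + 190·0.353 + 200·0.269 + 590·0.622)/1190 = 0.52766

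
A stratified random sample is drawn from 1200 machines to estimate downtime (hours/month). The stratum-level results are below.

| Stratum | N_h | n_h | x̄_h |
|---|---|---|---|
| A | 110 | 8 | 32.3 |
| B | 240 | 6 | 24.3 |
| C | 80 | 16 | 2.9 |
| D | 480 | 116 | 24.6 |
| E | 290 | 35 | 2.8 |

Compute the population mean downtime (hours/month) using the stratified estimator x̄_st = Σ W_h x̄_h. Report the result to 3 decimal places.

N = Σ N_h = 1200. Stratum weights W_h = N_h/N.
x̄_st = (110·32.3 + 240·24.3 + 80·2.9 + 480·24.6 + 290·2.8) / 1200 = 18.53083

x̄_st ≈ 18.531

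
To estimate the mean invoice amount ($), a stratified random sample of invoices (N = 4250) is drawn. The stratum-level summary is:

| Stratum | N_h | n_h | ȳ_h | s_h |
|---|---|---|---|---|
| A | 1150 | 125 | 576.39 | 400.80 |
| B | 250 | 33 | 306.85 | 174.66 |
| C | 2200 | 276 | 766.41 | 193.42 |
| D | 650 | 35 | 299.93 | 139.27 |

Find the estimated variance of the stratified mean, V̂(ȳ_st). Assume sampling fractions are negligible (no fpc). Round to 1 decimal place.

V̂(ȳ_st) ≈ 146.6

V̂(ȳ_st) = Σ W_h² s_h²/n_h, with W_h = N_h/N and N = 4250:
  stratum A: (1150/4250)²·400.80²/125 = 94.0943
  stratum B: (250/4250)²·174.66²/33 = 3.19871
  stratum C: (2200/4250)²·193.42²/276 = 36.3213
  stratum D: (650/4250)²·139.27²/35 = 12.9627
V̂(ȳ_st) = 146.577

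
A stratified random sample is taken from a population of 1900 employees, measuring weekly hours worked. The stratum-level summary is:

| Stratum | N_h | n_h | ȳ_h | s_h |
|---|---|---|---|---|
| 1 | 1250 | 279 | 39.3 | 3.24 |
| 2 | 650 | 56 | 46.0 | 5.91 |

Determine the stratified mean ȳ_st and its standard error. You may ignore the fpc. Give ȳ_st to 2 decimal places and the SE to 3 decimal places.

ȳ_st = Σ W_h ȳ_h = (1250·39.3 + 650·46.0)/1900 = 41.59211
V̂(ȳ_st) = Σ W_h² s_h²/n_h, with W_h = N_h/N and N = 1900:
  stratum 1: (1250/1900)²·3.24²/279 = 0.0162854
  stratum 2: (650/1900)²·5.91²/56 = 0.0729972
V̂(ȳ_st) = 0.0892826
SE(ȳ_st) = √0.0892826 = 0.298802

ȳ_st ≈ 41.59, SE ≈ 0.299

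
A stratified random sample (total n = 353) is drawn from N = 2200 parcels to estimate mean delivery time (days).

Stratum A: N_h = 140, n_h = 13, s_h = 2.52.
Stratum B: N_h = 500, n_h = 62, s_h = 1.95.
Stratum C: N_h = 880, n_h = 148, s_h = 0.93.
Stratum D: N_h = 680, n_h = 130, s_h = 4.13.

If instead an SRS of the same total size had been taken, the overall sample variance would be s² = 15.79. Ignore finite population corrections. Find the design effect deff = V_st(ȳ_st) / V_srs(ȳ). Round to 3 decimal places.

V̂(ȳ_st) = Σ W_h² s_h²/n_h, with W_h = N_h/N and N = 2200:
  stratum A: (140/2200)²·2.52²/13 = 0.00197819
  stratum B: (500/2200)²·1.95²/62 = 0.00316791
  stratum C: (880/2200)²·0.93²/148 = 0.000935027
  stratum D: (680/2200)²·4.13²/130 = 0.0125351
V_st = 0.0186163
V_srs = s²/n = 15.79/353 = 0.0447309
deff = V_st / V_srs = 0.0186163/0.0447309 = 0.4162

deff ≈ 0.416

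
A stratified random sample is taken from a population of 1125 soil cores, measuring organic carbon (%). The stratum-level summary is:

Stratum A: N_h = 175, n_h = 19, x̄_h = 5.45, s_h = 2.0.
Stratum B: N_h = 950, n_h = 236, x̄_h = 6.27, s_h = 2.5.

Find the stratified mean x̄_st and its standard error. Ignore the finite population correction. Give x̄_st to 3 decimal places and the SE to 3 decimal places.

x̄_st ≈ 6.142, SE ≈ 0.155

x̄_st = Σ W_h x̄_h = (175·5.45 + 950·6.27)/1125 = 6.14244
V̂(x̄_st) = Σ W_h² s_h²/n_h, with W_h = N_h/N and N = 1125:
  stratum A: (175/1125)²·2.0²/19 = 0.00509422
  stratum B: (950/1125)²·2.5²/236 = 0.0188847
V̂(x̄_st) = 0.0239789
SE(x̄_st) = √0.0239789 = 0.154851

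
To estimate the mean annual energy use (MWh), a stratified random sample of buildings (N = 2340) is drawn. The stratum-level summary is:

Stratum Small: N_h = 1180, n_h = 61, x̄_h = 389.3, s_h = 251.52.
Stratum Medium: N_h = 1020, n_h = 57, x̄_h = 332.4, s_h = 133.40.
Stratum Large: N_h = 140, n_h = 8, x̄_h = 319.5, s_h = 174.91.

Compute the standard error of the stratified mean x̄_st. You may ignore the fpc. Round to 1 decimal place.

V̂(x̄_st) = Σ W_h² s_h²/n_h, with W_h = N_h/N and N = 2340:
  stratum Small: (1180/2340)²·251.52²/61 = 263.723
  stratum Medium: (1020/2340)²·133.40²/57 = 59.3206
  stratum Large: (140/2340)²·174.91²/8 = 13.6887
V̂(x̄_st) = 336.732
SE(x̄_st) = √336.732 = 18.3503

SE(x̄_st) ≈ 18.4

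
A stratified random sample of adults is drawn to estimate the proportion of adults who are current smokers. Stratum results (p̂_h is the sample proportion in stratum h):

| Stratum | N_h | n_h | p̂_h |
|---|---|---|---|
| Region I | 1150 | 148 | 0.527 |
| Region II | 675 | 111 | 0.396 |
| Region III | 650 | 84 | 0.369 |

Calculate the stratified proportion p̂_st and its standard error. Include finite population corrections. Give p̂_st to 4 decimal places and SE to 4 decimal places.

N = 2475; stratum weights W_h = N_h/N.
p̂_st = Σ W_h p̂_h = (1150·0.527 + 675·0.396 + 650·0.369)/2475 = 0.44978
V̂(p̂_st) = Σ W_h² (1 − n_h/N_h) p̂_h(1−p̂_h)/(n_h−1):
  stratum Region I: (1150/2475)²·(1 − 148/1150)·0.527·0.473/147 = 0.000318984
  stratum Region II: (675/2475)²·(1 − 111/675)·0.396·0.604/110 = 0.000135136
  stratum Region III: (650/2475)²·(1 − 84/650)·0.369·0.631/83 = 0.000168483
V̂(p̂_st) = 0.000622604; SE = √V̂ = 0.024952

p̂_st ≈ 0.4498, SE ≈ 0.0250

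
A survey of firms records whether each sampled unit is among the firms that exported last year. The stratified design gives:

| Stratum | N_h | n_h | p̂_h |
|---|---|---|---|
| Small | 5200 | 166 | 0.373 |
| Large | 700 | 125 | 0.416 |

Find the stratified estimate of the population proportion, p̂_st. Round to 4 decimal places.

N = 5900; stratum weights W_h = N_h/N.
p̂_st = Σ W_h p̂_h = (5200·0.373 + 700·0.416)/5900 = 0.37810

p̂_st ≈ 0.3781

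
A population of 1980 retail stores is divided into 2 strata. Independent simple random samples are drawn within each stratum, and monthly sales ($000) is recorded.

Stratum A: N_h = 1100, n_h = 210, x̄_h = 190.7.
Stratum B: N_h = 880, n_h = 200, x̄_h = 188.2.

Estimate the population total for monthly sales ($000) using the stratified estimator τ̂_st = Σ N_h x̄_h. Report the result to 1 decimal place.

τ̂_st = Σ N_h x̄_h = 1100·190.7 + 880·188.2 = 375386.0

τ̂_st ≈ 375386.0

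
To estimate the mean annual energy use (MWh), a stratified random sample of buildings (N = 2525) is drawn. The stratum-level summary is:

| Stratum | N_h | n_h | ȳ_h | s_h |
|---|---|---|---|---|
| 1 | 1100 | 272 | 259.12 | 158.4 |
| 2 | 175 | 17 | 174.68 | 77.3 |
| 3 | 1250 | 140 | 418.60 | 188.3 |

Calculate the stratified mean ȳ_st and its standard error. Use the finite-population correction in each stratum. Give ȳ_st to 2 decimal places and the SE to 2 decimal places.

ȳ_st = Σ W_h ȳ_h = (1100·259.12 + 175·174.68 + 1250·418.60)/2525 = 332.21822
V̂(ȳ_st) = Σ W_h² (1 − n_h/N_h) s_h²/n_h, with W_h = N_h/N and N = 2525:
  stratum 1: (1100/2525)²·(1 − 272/1100)·158.4²/272 = 13.1778
  stratum 2: (175/2525)²·(1 − 17/175)·77.3²/17 = 1.52434
  stratum 3: (1250/2525)²·(1 − 140/1250)·188.3²/140 = 55.1167
V̂(ȳ_st) = 69.8188
SE(ȳ_st) = √69.8188 = 8.35576

ȳ_st ≈ 332.22, SE ≈ 8.36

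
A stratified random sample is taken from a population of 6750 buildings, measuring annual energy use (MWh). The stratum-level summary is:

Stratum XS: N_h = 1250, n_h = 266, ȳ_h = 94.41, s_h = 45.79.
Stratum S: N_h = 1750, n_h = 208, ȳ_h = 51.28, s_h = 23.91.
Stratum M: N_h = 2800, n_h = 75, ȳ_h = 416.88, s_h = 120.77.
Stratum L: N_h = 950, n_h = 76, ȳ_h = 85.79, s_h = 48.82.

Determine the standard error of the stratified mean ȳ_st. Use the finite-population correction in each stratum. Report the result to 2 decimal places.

SE(ȳ_st) ≈ 5.79

V̂(ȳ_st) = Σ W_h² (1 − n_h/N_h) s_h²/n_h, with W_h = N_h/N and N = 6750:
  stratum XS: (1250/6750)²·(1 − 266/1250)·45.79²/266 = 0.212793
  stratum S: (1750/6750)²·(1 − 208/1750)·23.91²/208 = 0.162784
  stratum M: (2800/6750)²·(1 − 75/2800)·120.77²/75 = 32.5667
  stratum L: (950/6750)²·(1 − 76/950)·48.82²/76 = 0.571491
V̂(ȳ_st) = 33.5138
SE(ȳ_st) = √33.5138 = 5.78911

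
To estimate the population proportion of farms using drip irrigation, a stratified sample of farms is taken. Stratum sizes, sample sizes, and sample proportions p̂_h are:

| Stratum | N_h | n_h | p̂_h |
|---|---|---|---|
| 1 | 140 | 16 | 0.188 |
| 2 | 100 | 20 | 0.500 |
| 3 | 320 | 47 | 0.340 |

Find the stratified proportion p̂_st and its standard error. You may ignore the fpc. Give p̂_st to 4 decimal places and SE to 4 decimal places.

p̂_st ≈ 0.3306, SE ≈ 0.0515

N = 560; stratum weights W_h = N_h/N.
p̂_st = Σ W_h p̂_h = (140·0.188 + 100·0.500 + 320·0.340)/560 = 0.33057
V̂(p̂_st) = Σ W_h² p̂_h(1−p̂_h)/(n_h−1):
  stratum 1: (140/560)²·0.188·0.812/15 = 0.000636067
  stratum 2: (100/560)²·0.500·0.500/19 = 0.000419576
  stratum 3: (320/560)²·0.340·0.660/46 = 0.0015929
V̂(p̂_st) = 0.00264854; SE = √V̂ = 0.051464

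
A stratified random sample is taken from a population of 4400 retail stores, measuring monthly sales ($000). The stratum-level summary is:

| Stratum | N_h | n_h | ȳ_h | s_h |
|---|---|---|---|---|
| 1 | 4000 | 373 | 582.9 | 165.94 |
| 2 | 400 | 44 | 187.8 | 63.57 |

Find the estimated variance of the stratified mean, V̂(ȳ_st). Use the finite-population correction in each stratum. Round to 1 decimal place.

V̂(ȳ_st) = Σ W_h² (1 − n_h/N_h) s_h²/n_h, with W_h = N_h/N and N = 4400:
  stratum 1: (4000/4400)²·(1 − 373/4000)·165.94²/373 = 55.3217
  stratum 2: (400/4400)²·(1 − 44/400)·63.57²/44 = 0.675548
V̂(ȳ_st) = 55.9973

V̂(ȳ_st) ≈ 56.0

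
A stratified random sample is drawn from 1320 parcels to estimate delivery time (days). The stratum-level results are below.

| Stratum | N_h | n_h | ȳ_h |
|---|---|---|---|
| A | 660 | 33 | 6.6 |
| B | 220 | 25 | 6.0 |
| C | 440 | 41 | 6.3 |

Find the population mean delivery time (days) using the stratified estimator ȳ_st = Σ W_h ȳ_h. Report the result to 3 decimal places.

ȳ_st ≈ 6.400

N = Σ N_h = 1320. Stratum weights W_h = N_h/N.
ȳ_st = (660·6.6 + 220·6.0 + 440·6.3) / 1320 = 6.40000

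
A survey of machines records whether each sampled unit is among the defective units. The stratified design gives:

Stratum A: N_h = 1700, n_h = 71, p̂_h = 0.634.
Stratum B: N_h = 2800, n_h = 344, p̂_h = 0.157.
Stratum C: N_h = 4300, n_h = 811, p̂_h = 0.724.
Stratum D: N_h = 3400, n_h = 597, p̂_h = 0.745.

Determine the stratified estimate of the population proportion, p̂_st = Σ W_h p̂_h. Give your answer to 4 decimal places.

p̂_st ≈ 0.5872

N = 12200; stratum weights W_h = N_h/N.
p̂_st = Σ W_h p̂_h = (1700·0.634 + 2800·0.157 + 4300·0.724 + 3400·0.745)/12200 = 0.58718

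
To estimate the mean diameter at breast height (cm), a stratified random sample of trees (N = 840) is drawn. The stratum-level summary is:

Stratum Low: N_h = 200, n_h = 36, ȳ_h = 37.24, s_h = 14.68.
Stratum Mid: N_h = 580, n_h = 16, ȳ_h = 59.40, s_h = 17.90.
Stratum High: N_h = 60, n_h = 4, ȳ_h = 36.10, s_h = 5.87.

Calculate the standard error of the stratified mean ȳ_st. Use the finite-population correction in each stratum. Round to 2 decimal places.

SE(ȳ_st) ≈ 3.10

V̂(ȳ_st) = Σ W_h² (1 − n_h/N_h) s_h²/n_h, with W_h = N_h/N and N = 840:
  stratum Low: (200/840)²·(1 − 36/200)·14.68²/36 = 0.278269
  stratum Mid: (580/840)²·(1 − 16/580)·17.90²/16 = 9.28399
  stratum High: (60/840)²·(1 − 4/60)·5.87²/4 = 0.0410201
V̂(ȳ_st) = 9.60328
SE(ȳ_st) = √9.60328 = 3.09892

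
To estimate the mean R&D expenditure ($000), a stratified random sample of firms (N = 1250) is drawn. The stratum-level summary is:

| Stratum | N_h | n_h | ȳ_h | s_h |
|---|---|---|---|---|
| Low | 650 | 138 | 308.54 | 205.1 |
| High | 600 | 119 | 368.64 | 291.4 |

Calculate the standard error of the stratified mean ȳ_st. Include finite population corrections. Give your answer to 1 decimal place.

V̂(ȳ_st) = Σ W_h² (1 − n_h/N_h) s_h²/n_h, with W_h = N_h/N and N = 1250:
  stratum Low: (650/1250)²·(1 − 138/650)·205.1²/138 = 64.9255
  stratum High: (600/1250)²·(1 − 119/600)·291.4²/119 = 131.798
V̂(ȳ_st) = 196.723
SE(ȳ_st) = √196.723 = 14.0258

SE(ȳ_st) ≈ 14.0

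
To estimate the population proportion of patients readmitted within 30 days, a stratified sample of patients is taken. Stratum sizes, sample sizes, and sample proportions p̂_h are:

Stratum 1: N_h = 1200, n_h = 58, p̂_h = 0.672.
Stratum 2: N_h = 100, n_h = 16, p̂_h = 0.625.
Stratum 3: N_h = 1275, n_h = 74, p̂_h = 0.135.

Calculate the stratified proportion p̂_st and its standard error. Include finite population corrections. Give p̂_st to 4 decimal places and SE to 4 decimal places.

p̂_st ≈ 0.4043, SE ≈ 0.0345

N = 2575; stratum weights W_h = N_h/N.
p̂_st = Σ W_h p̂_h = (1200·0.672 + 100·0.625 + 1275·0.135)/2575 = 0.40428
V̂(p̂_st) = Σ W_h² (1 − n_h/N_h) p̂_h(1−p̂_h)/(n_h−1):
  stratum 1: (1200/2575)²·(1 − 58/1200)·0.672·0.328/57 = 0.00079921
  stratum 2: (100/2575)²·(1 − 16/100)·0.625·0.375/15 = 1.97945e-05
  stratum 3: (1275/2575)²·(1 − 74/1275)·0.135·0.865/73 = 0.000369425
V̂(p̂_st) = 0.00118843; SE = √V̂ = 0.0344736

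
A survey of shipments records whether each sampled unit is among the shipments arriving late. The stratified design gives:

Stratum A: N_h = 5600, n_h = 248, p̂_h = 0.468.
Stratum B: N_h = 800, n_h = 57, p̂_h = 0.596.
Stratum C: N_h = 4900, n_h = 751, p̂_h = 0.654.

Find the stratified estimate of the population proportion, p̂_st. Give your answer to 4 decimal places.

N = 11300; stratum weights W_h = N_h/N.
p̂_st = Σ W_h p̂_h = (5600·0.468 + 800·0.596 + 4900·0.654)/11300 = 0.55772

p̂_st ≈ 0.5577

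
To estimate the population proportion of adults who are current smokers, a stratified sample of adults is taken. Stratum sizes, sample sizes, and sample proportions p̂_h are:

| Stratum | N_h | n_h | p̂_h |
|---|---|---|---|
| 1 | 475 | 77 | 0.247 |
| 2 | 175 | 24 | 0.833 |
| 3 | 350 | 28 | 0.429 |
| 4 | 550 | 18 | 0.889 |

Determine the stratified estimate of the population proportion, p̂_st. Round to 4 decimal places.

p̂_st ≈ 0.5821

N = 1550; stratum weights W_h = N_h/N.
p̂_st = Σ W_h p̂_h = (475·0.247 + 175·0.833 + 350·0.429 + 550·0.889)/1550 = 0.58206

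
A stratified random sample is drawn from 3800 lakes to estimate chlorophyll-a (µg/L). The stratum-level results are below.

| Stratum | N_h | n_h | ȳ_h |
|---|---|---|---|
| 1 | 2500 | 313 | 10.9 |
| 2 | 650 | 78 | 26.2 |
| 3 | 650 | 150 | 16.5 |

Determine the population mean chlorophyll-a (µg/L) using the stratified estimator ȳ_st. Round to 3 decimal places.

N = Σ N_h = 3800. Stratum weights W_h = N_h/N.
ȳ_st = (2500·10.9 + 650·26.2 + 650·16.5) / 3800 = 14.47500

ȳ_st ≈ 14.475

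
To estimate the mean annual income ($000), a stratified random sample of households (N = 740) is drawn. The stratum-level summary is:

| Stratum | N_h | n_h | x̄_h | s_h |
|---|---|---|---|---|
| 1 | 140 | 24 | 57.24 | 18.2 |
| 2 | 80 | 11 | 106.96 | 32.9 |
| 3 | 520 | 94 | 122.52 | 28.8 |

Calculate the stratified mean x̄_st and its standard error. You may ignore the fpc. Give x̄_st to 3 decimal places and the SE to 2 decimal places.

x̄_st = Σ W_h x̄_h = (140·57.24 + 80·106.96 + 520·122.52)/740 = 108.48757
V̂(x̄_st) = Σ W_h² s_h²/n_h, with W_h = N_h/N and N = 740:
  stratum 1: (140/740)²·18.2²/24 = 0.493997
  stratum 2: (80/740)²·32.9²/11 = 1.15005
  stratum 3: (520/740)²·28.8²/94 = 4.35713
V̂(x̄_st) = 6.00117
SE(x̄_st) = √6.00117 = 2.44973

x̄_st ≈ 108.488, SE ≈ 2.45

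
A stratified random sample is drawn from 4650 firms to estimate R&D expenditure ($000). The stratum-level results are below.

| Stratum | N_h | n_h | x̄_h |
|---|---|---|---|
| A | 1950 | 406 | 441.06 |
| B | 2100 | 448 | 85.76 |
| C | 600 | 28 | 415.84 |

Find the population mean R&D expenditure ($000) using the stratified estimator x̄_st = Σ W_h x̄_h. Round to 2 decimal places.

N = Σ N_h = 4650. Stratum weights W_h = N_h/N.
x̄_st = (1950·441.06 + 2100·85.76 + 600·415.84) / 4650 = 277.3477

x̄_st ≈ 277.35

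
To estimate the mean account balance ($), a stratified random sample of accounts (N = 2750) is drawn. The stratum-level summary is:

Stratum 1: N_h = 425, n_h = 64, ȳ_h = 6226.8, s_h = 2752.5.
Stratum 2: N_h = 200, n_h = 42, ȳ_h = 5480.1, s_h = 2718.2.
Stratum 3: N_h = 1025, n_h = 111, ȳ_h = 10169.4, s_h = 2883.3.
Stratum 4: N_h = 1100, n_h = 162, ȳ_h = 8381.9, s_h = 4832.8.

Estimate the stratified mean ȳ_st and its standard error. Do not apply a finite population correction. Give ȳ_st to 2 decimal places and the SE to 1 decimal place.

ȳ_st ≈ 8504.05, SE ≈ 193.0

ȳ_st = Σ W_h ȳ_h = (425·6226.8 + 200·5480.1 + 1025·10169.4 + 1100·8381.9)/2750 = 8504.04909
V̂(ȳ_st) = Σ W_h² s_h²/n_h, with W_h = N_h/N and N = 2750:
  stratum 1: (425/2750)²·2752.5²/64 = 2827.4
  stratum 2: (200/2750)²·2718.2²/42 = 930.482
  stratum 3: (1025/2750)²·2883.3²/111 = 10404.9
  stratum 4: (1100/2750)²·4832.8²/162 = 23067.6
V̂(ȳ_st) = 37230.4
SE(ȳ_st) = √37230.4 = 192.952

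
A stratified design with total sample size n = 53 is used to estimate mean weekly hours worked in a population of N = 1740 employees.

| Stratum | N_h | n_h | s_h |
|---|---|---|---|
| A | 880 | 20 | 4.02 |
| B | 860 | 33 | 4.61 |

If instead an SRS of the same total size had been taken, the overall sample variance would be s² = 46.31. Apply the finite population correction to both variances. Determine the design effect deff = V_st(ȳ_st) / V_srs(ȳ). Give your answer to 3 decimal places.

deff ≈ 0.417

V̂(ȳ_st) = Σ W_h² (1 − n_h/N_h) s_h²/n_h, with W_h = N_h/N and N = 1740:
  stratum A: (880/1740)²·(1 − 20/880)·4.02²/20 = 0.201978
  stratum B: (860/1740)²·(1 − 33/860)·4.61²/33 = 0.151284
V_st = 0.353262
V_srs = (1 − 53/1740)·46.31/53 = 0.847159
deff = V_st / V_srs = 0.353262/0.847159 = 0.4170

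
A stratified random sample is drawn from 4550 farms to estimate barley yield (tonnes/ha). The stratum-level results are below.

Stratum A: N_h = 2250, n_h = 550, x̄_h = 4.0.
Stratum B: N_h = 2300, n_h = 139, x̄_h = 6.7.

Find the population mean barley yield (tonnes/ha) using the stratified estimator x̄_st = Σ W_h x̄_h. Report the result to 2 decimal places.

N = Σ N_h = 4550. Stratum weights W_h = N_h/N.
x̄_st = (2250·4.0 + 2300·6.7) / 4550 = 5.3648

x̄_st ≈ 5.36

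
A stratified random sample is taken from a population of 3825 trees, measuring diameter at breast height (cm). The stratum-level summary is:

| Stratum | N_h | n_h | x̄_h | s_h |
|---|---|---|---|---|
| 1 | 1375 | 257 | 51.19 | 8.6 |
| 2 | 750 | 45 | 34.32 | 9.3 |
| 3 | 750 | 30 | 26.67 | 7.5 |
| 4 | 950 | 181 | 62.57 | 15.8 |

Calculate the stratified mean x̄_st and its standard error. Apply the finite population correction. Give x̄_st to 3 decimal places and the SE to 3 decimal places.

x̄_st = Σ W_h x̄_h = (1375·51.19 + 750·34.32 + 750·26.67 + 950·62.57)/3825 = 45.90072
V̂(x̄_st) = Σ W_h² (1 − n_h/N_h) s_h²/n_h, with W_h = N_h/N and N = 3825:
  stratum 1: (1375/3825)²·(1 − 257/1375)·8.6²/257 = 0.0302375
  stratum 2: (750/3825)²·(1 − 45/750)·9.3²/45 = 0.069461
  stratum 3: (750/3825)²·(1 − 30/750)·7.5²/30 = 0.0692042
  stratum 4: (950/3825)²·(1 − 181/950)·15.8²/181 = 0.0688688
V̂(x̄_st) = 0.237771
SE(x̄_st) = √0.237771 = 0.487618

x̄_st ≈ 45.901, SE ≈ 0.488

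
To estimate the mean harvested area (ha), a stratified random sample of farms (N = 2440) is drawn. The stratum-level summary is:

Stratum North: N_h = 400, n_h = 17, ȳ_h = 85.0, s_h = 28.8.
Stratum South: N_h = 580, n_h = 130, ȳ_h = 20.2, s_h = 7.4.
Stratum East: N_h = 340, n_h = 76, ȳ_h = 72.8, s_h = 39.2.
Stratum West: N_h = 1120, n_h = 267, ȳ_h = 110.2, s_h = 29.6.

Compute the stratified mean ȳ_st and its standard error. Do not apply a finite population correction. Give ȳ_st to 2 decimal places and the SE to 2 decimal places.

ȳ_st ≈ 79.46, SE ≈ 1.56

ȳ_st = Σ W_h ȳ_h = (400·85.0 + 580·20.2 + 340·72.8 + 1120·110.2)/2440 = 79.46393
V̂(ȳ_st) = Σ W_h² s_h²/n_h, with W_h = N_h/N and N = 2440:
  stratum North: (400/2440)²·28.8²/17 = 1.31122
  stratum South: (580/2440)²·7.4²/130 = 0.0238011
  stratum East: (340/2440)²·39.2²/76 = 0.392588
  stratum West: (1120/2440)²·29.6²/267 = 0.691399
V̂(ȳ_st) = 2.41901
SE(ȳ_st) = √2.41901 = 1.55532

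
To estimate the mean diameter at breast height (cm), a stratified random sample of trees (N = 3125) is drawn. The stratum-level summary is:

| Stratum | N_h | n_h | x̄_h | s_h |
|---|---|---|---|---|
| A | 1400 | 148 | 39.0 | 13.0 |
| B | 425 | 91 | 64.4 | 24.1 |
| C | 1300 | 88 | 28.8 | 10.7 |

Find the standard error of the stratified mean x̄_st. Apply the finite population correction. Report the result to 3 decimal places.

SE(x̄_st) ≈ 0.712

V̂(x̄_st) = Σ W_h² (1 − n_h/N_h) s_h²/n_h, with W_h = N_h/N and N = 3125:
  stratum A: (1400/3125)²·(1 − 148/1400)·13.0²/148 = 0.204954
  stratum B: (425/3125)²·(1 − 91/425)·24.1²/91 = 0.0927744
  stratum C: (1300/3125)²·(1 − 88/1300)·10.7²/88 = 0.209909
V̂(x̄_st) = 0.507638
SE(x̄_st) = √0.507638 = 0.712487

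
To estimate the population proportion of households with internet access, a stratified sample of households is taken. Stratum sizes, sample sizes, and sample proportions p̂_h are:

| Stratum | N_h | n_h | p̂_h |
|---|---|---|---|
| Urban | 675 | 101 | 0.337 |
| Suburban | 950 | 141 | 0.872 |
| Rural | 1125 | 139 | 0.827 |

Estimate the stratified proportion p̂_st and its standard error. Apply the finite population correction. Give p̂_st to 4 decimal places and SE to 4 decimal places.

N = 2750; stratum weights W_h = N_h/N.
p̂_st = Σ W_h p̂_h = (675·0.337 + 950·0.872 + 1125·0.827)/2750 = 0.72227
V̂(p̂_st) = Σ W_h² (1 − n_h/N_h) p̂_h(1−p̂_h)/(n_h−1):
  stratum Urban: (675/2750)²·(1 − 101/675)·0.337·0.663/100 = 0.000114471
  stratum Suburban: (950/2750)²·(1 − 141/950)·0.872·0.128/140 = 8.10224e-05
  stratum Rural: (1125/2750)²·(1 − 139/1125)·0.827·0.173/138 = 0.000152068
V̂(p̂_st) = 0.000347561; SE = √V̂ = 0.018643

p̂_st ≈ 0.7223, SE ≈ 0.0186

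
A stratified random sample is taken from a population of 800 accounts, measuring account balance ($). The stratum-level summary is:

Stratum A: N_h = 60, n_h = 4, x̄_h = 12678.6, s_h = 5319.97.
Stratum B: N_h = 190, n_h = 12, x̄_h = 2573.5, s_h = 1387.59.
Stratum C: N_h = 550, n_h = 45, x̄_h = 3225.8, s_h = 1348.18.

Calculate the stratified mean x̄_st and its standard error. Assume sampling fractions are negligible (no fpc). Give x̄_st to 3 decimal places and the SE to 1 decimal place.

x̄_st ≈ 3779.839, SE ≈ 260.7

x̄_st = Σ W_h x̄_h = (60·12678.6 + 190·2573.5 + 550·3225.8)/800 = 3779.83875
V̂(x̄_st) = Σ W_h² s_h²/n_h, with W_h = N_h/N and N = 800:
  stratum A: (60/800)²·5319.97²/4 = 39799.8
  stratum B: (190/800)²·1387.59²/12 = 9050.41
  stratum C: (550/800)²·1348.18²/45 = 19091
V̂(x̄_st) = 67941.2
SE(x̄_st) = √67941.2 = 260.655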